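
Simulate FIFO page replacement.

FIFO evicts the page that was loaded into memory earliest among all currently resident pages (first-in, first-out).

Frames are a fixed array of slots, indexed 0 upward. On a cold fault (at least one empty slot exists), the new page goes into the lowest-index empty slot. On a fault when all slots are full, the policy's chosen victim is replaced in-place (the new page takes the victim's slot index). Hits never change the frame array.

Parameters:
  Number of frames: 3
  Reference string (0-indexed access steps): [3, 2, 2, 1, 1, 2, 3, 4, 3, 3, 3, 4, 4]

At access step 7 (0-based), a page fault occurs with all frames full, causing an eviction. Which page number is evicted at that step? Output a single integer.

Answer: 3

Derivation:
Step 0: ref 3 -> FAULT, frames=[3,-,-]
Step 1: ref 2 -> FAULT, frames=[3,2,-]
Step 2: ref 2 -> HIT, frames=[3,2,-]
Step 3: ref 1 -> FAULT, frames=[3,2,1]
Step 4: ref 1 -> HIT, frames=[3,2,1]
Step 5: ref 2 -> HIT, frames=[3,2,1]
Step 6: ref 3 -> HIT, frames=[3,2,1]
Step 7: ref 4 -> FAULT, evict 3, frames=[4,2,1]
At step 7: evicted page 3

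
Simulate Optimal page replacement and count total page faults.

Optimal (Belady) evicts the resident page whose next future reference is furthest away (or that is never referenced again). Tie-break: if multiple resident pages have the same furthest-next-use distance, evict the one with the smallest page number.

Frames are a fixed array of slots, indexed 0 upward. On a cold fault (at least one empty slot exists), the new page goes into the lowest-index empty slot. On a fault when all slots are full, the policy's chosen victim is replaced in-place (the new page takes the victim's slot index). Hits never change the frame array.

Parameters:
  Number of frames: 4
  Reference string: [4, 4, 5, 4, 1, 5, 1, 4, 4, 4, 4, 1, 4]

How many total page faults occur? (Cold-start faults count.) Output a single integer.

Step 0: ref 4 → FAULT, frames=[4,-,-,-]
Step 1: ref 4 → HIT, frames=[4,-,-,-]
Step 2: ref 5 → FAULT, frames=[4,5,-,-]
Step 3: ref 4 → HIT, frames=[4,5,-,-]
Step 4: ref 1 → FAULT, frames=[4,5,1,-]
Step 5: ref 5 → HIT, frames=[4,5,1,-]
Step 6: ref 1 → HIT, frames=[4,5,1,-]
Step 7: ref 4 → HIT, frames=[4,5,1,-]
Step 8: ref 4 → HIT, frames=[4,5,1,-]
Step 9: ref 4 → HIT, frames=[4,5,1,-]
Step 10: ref 4 → HIT, frames=[4,5,1,-]
Step 11: ref 1 → HIT, frames=[4,5,1,-]
Step 12: ref 4 → HIT, frames=[4,5,1,-]
Total faults: 3

Answer: 3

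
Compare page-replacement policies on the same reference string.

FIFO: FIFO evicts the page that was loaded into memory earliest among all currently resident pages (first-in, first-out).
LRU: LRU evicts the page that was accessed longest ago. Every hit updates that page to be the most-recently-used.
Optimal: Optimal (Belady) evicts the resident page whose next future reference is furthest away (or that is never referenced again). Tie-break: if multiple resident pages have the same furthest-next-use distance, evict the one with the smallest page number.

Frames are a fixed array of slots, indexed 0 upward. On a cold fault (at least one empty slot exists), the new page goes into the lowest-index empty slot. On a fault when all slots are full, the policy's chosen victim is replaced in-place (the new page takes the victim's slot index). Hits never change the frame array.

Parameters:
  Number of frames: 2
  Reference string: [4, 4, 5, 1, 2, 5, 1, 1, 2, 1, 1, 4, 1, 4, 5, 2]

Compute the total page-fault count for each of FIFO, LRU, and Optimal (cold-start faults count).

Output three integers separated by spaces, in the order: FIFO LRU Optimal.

Answer: 11 10 8

Derivation:
--- FIFO ---
  step 0: ref 4 -> FAULT, frames=[4,-] (faults so far: 1)
  step 1: ref 4 -> HIT, frames=[4,-] (faults so far: 1)
  step 2: ref 5 -> FAULT, frames=[4,5] (faults so far: 2)
  step 3: ref 1 -> FAULT, evict 4, frames=[1,5] (faults so far: 3)
  step 4: ref 2 -> FAULT, evict 5, frames=[1,2] (faults so far: 4)
  step 5: ref 5 -> FAULT, evict 1, frames=[5,2] (faults so far: 5)
  step 6: ref 1 -> FAULT, evict 2, frames=[5,1] (faults so far: 6)
  step 7: ref 1 -> HIT, frames=[5,1] (faults so far: 6)
  step 8: ref 2 -> FAULT, evict 5, frames=[2,1] (faults so far: 7)
  step 9: ref 1 -> HIT, frames=[2,1] (faults so far: 7)
  step 10: ref 1 -> HIT, frames=[2,1] (faults so far: 7)
  step 11: ref 4 -> FAULT, evict 1, frames=[2,4] (faults so far: 8)
  step 12: ref 1 -> FAULT, evict 2, frames=[1,4] (faults so far: 9)
  step 13: ref 4 -> HIT, frames=[1,4] (faults so far: 9)
  step 14: ref 5 -> FAULT, evict 4, frames=[1,5] (faults so far: 10)
  step 15: ref 2 -> FAULT, evict 1, frames=[2,5] (faults so far: 11)
  FIFO total faults: 11
--- LRU ---
  step 0: ref 4 -> FAULT, frames=[4,-] (faults so far: 1)
  step 1: ref 4 -> HIT, frames=[4,-] (faults so far: 1)
  step 2: ref 5 -> FAULT, frames=[4,5] (faults so far: 2)
  step 3: ref 1 -> FAULT, evict 4, frames=[1,5] (faults so far: 3)
  step 4: ref 2 -> FAULT, evict 5, frames=[1,2] (faults so far: 4)
  step 5: ref 5 -> FAULT, evict 1, frames=[5,2] (faults so far: 5)
  step 6: ref 1 -> FAULT, evict 2, frames=[5,1] (faults so far: 6)
  step 7: ref 1 -> HIT, frames=[5,1] (faults so far: 6)
  step 8: ref 2 -> FAULT, evict 5, frames=[2,1] (faults so far: 7)
  step 9: ref 1 -> HIT, frames=[2,1] (faults so far: 7)
  step 10: ref 1 -> HIT, frames=[2,1] (faults so far: 7)
  step 11: ref 4 -> FAULT, evict 2, frames=[4,1] (faults so far: 8)
  step 12: ref 1 -> HIT, frames=[4,1] (faults so far: 8)
  step 13: ref 4 -> HIT, frames=[4,1] (faults so far: 8)
  step 14: ref 5 -> FAULT, evict 1, frames=[4,5] (faults so far: 9)
  step 15: ref 2 -> FAULT, evict 4, frames=[2,5] (faults so far: 10)
  LRU total faults: 10
--- Optimal ---
  step 0: ref 4 -> FAULT, frames=[4,-] (faults so far: 1)
  step 1: ref 4 -> HIT, frames=[4,-] (faults so far: 1)
  step 2: ref 5 -> FAULT, frames=[4,5] (faults so far: 2)
  step 3: ref 1 -> FAULT, evict 4, frames=[1,5] (faults so far: 3)
  step 4: ref 2 -> FAULT, evict 1, frames=[2,5] (faults so far: 4)
  step 5: ref 5 -> HIT, frames=[2,5] (faults so far: 4)
  step 6: ref 1 -> FAULT, evict 5, frames=[2,1] (faults so far: 5)
  step 7: ref 1 -> HIT, frames=[2,1] (faults so far: 5)
  step 8: ref 2 -> HIT, frames=[2,1] (faults so far: 5)
  step 9: ref 1 -> HIT, frames=[2,1] (faults so far: 5)
  step 10: ref 1 -> HIT, frames=[2,1] (faults so far: 5)
  step 11: ref 4 -> FAULT, evict 2, frames=[4,1] (faults so far: 6)
  step 12: ref 1 -> HIT, frames=[4,1] (faults so far: 6)
  step 13: ref 4 -> HIT, frames=[4,1] (faults so far: 6)
  step 14: ref 5 -> FAULT, evict 1, frames=[4,5] (faults so far: 7)
  step 15: ref 2 -> FAULT, evict 4, frames=[2,5] (faults so far: 8)
  Optimal total faults: 8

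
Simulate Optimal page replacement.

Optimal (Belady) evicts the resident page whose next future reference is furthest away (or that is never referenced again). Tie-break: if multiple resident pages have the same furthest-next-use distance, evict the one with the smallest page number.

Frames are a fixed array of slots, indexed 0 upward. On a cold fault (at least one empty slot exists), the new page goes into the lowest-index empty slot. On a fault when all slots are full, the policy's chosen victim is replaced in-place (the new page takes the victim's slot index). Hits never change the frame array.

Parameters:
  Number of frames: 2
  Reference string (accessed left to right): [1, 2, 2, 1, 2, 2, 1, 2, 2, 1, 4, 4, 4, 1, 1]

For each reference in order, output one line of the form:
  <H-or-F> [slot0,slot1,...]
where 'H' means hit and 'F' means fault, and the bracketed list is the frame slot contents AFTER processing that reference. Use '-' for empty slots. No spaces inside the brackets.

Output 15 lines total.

F [1,-]
F [1,2]
H [1,2]
H [1,2]
H [1,2]
H [1,2]
H [1,2]
H [1,2]
H [1,2]
H [1,2]
F [1,4]
H [1,4]
H [1,4]
H [1,4]
H [1,4]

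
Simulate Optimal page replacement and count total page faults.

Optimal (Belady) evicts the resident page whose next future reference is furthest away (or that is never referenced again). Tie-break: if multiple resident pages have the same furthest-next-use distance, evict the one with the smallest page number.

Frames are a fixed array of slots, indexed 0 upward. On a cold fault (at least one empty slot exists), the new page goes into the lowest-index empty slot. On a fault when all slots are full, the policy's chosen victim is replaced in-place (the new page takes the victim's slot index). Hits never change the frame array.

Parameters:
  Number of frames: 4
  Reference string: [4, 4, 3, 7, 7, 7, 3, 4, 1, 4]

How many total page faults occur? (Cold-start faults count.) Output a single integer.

Step 0: ref 4 → FAULT, frames=[4,-,-,-]
Step 1: ref 4 → HIT, frames=[4,-,-,-]
Step 2: ref 3 → FAULT, frames=[4,3,-,-]
Step 3: ref 7 → FAULT, frames=[4,3,7,-]
Step 4: ref 7 → HIT, frames=[4,3,7,-]
Step 5: ref 7 → HIT, frames=[4,3,7,-]
Step 6: ref 3 → HIT, frames=[4,3,7,-]
Step 7: ref 4 → HIT, frames=[4,3,7,-]
Step 8: ref 1 → FAULT, frames=[4,3,7,1]
Step 9: ref 4 → HIT, frames=[4,3,7,1]
Total faults: 4

Answer: 4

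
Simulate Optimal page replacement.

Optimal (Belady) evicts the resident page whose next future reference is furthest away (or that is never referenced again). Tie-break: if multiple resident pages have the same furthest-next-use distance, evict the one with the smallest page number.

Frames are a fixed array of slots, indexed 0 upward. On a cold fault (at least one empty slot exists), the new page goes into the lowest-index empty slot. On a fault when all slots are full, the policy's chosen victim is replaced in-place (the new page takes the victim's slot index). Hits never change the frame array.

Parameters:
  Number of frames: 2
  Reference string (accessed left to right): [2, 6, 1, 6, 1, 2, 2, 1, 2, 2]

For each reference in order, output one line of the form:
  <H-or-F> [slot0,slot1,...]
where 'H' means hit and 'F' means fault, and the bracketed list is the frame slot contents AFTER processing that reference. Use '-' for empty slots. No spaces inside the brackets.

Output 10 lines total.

F [2,-]
F [2,6]
F [1,6]
H [1,6]
H [1,6]
F [1,2]
H [1,2]
H [1,2]
H [1,2]
H [1,2]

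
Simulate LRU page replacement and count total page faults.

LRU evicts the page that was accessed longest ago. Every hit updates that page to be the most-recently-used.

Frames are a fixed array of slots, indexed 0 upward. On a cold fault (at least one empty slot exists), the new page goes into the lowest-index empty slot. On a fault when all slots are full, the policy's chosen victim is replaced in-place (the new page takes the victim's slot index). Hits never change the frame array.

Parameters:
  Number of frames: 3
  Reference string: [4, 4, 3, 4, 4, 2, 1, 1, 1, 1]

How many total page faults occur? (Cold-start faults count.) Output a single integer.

Step 0: ref 4 → FAULT, frames=[4,-,-]
Step 1: ref 4 → HIT, frames=[4,-,-]
Step 2: ref 3 → FAULT, frames=[4,3,-]
Step 3: ref 4 → HIT, frames=[4,3,-]
Step 4: ref 4 → HIT, frames=[4,3,-]
Step 5: ref 2 → FAULT, frames=[4,3,2]
Step 6: ref 1 → FAULT (evict 3), frames=[4,1,2]
Step 7: ref 1 → HIT, frames=[4,1,2]
Step 8: ref 1 → HIT, frames=[4,1,2]
Step 9: ref 1 → HIT, frames=[4,1,2]
Total faults: 4

Answer: 4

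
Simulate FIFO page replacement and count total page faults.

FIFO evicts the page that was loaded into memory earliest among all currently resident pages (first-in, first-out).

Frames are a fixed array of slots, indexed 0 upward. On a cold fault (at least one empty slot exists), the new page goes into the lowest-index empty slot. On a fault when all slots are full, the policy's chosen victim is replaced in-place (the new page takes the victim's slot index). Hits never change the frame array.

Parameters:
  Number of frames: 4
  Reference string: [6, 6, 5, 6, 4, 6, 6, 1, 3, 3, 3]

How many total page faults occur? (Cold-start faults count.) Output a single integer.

Answer: 5

Derivation:
Step 0: ref 6 → FAULT, frames=[6,-,-,-]
Step 1: ref 6 → HIT, frames=[6,-,-,-]
Step 2: ref 5 → FAULT, frames=[6,5,-,-]
Step 3: ref 6 → HIT, frames=[6,5,-,-]
Step 4: ref 4 → FAULT, frames=[6,5,4,-]
Step 5: ref 6 → HIT, frames=[6,5,4,-]
Step 6: ref 6 → HIT, frames=[6,5,4,-]
Step 7: ref 1 → FAULT, frames=[6,5,4,1]
Step 8: ref 3 → FAULT (evict 6), frames=[3,5,4,1]
Step 9: ref 3 → HIT, frames=[3,5,4,1]
Step 10: ref 3 → HIT, frames=[3,5,4,1]
Total faults: 5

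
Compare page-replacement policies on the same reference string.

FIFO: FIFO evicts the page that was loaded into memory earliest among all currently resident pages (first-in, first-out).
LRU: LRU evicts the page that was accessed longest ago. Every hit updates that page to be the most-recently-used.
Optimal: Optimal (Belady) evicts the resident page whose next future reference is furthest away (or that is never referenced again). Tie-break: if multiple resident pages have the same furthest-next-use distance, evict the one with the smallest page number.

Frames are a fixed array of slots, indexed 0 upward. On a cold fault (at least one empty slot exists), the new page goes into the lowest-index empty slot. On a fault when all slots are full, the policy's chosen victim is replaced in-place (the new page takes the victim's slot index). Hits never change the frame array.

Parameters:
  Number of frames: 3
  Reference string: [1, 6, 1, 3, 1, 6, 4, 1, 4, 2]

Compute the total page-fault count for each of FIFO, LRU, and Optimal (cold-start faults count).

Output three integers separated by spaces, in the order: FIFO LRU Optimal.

--- FIFO ---
  step 0: ref 1 -> FAULT, frames=[1,-,-] (faults so far: 1)
  step 1: ref 6 -> FAULT, frames=[1,6,-] (faults so far: 2)
  step 2: ref 1 -> HIT, frames=[1,6,-] (faults so far: 2)
  step 3: ref 3 -> FAULT, frames=[1,6,3] (faults so far: 3)
  step 4: ref 1 -> HIT, frames=[1,6,3] (faults so far: 3)
  step 5: ref 6 -> HIT, frames=[1,6,3] (faults so far: 3)
  step 6: ref 4 -> FAULT, evict 1, frames=[4,6,3] (faults so far: 4)
  step 7: ref 1 -> FAULT, evict 6, frames=[4,1,3] (faults so far: 5)
  step 8: ref 4 -> HIT, frames=[4,1,3] (faults so far: 5)
  step 9: ref 2 -> FAULT, evict 3, frames=[4,1,2] (faults so far: 6)
  FIFO total faults: 6
--- LRU ---
  step 0: ref 1 -> FAULT, frames=[1,-,-] (faults so far: 1)
  step 1: ref 6 -> FAULT, frames=[1,6,-] (faults so far: 2)
  step 2: ref 1 -> HIT, frames=[1,6,-] (faults so far: 2)
  step 3: ref 3 -> FAULT, frames=[1,6,3] (faults so far: 3)
  step 4: ref 1 -> HIT, frames=[1,6,3] (faults so far: 3)
  step 5: ref 6 -> HIT, frames=[1,6,3] (faults so far: 3)
  step 6: ref 4 -> FAULT, evict 3, frames=[1,6,4] (faults so far: 4)
  step 7: ref 1 -> HIT, frames=[1,6,4] (faults so far: 4)
  step 8: ref 4 -> HIT, frames=[1,6,4] (faults so far: 4)
  step 9: ref 2 -> FAULT, evict 6, frames=[1,2,4] (faults so far: 5)
  LRU total faults: 5
--- Optimal ---
  step 0: ref 1 -> FAULT, frames=[1,-,-] (faults so far: 1)
  step 1: ref 6 -> FAULT, frames=[1,6,-] (faults so far: 2)
  step 2: ref 1 -> HIT, frames=[1,6,-] (faults so far: 2)
  step 3: ref 3 -> FAULT, frames=[1,6,3] (faults so far: 3)
  step 4: ref 1 -> HIT, frames=[1,6,3] (faults so far: 3)
  step 5: ref 6 -> HIT, frames=[1,6,3] (faults so far: 3)
  step 6: ref 4 -> FAULT, evict 3, frames=[1,6,4] (faults so far: 4)
  step 7: ref 1 -> HIT, frames=[1,6,4] (faults so far: 4)
  step 8: ref 4 -> HIT, frames=[1,6,4] (faults so far: 4)
  step 9: ref 2 -> FAULT, evict 1, frames=[2,6,4] (faults so far: 5)
  Optimal total faults: 5

Answer: 6 5 5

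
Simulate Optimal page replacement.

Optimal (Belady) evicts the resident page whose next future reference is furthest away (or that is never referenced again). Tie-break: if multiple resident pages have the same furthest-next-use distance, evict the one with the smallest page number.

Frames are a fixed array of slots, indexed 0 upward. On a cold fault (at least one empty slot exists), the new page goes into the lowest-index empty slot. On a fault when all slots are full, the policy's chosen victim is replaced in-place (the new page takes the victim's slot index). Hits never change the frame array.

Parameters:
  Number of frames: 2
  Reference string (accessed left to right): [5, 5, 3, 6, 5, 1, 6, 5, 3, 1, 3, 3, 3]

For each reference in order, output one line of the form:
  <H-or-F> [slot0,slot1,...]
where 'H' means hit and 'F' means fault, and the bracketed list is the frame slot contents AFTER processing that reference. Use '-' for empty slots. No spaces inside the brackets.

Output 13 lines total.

F [5,-]
H [5,-]
F [5,3]
F [5,6]
H [5,6]
F [1,6]
H [1,6]
F [1,5]
F [1,3]
H [1,3]
H [1,3]
H [1,3]
H [1,3]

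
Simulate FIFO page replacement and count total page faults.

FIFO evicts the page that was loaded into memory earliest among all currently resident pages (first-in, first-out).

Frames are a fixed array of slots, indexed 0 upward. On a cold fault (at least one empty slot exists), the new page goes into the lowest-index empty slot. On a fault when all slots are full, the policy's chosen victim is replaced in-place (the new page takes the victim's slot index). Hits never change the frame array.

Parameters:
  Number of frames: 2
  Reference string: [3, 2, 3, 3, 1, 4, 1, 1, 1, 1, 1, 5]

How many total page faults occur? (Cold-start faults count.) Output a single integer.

Step 0: ref 3 → FAULT, frames=[3,-]
Step 1: ref 2 → FAULT, frames=[3,2]
Step 2: ref 3 → HIT, frames=[3,2]
Step 3: ref 3 → HIT, frames=[3,2]
Step 4: ref 1 → FAULT (evict 3), frames=[1,2]
Step 5: ref 4 → FAULT (evict 2), frames=[1,4]
Step 6: ref 1 → HIT, frames=[1,4]
Step 7: ref 1 → HIT, frames=[1,4]
Step 8: ref 1 → HIT, frames=[1,4]
Step 9: ref 1 → HIT, frames=[1,4]
Step 10: ref 1 → HIT, frames=[1,4]
Step 11: ref 5 → FAULT (evict 1), frames=[5,4]
Total faults: 5

Answer: 5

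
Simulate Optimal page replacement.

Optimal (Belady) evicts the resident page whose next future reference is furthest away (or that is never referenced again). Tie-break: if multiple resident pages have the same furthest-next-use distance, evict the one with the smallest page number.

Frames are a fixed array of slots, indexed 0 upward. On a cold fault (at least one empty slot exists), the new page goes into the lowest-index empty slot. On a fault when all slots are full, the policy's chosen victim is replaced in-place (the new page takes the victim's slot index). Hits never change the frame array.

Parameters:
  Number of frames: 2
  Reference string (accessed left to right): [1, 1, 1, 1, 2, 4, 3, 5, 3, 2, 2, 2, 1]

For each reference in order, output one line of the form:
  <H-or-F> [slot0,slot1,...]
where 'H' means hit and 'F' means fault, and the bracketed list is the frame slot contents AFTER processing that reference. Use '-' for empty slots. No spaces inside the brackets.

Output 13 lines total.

F [1,-]
H [1,-]
H [1,-]
H [1,-]
F [1,2]
F [4,2]
F [3,2]
F [3,5]
H [3,5]
F [2,5]
H [2,5]
H [2,5]
F [1,5]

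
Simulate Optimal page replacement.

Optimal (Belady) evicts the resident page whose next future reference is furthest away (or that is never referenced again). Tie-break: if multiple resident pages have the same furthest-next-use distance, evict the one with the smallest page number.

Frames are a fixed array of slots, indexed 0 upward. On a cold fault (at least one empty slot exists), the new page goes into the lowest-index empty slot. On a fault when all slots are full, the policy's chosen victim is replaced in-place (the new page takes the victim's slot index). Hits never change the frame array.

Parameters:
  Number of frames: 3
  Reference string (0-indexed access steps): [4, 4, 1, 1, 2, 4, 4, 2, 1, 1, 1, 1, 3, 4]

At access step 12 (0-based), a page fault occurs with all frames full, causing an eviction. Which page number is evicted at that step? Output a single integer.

Answer: 1

Derivation:
Step 0: ref 4 -> FAULT, frames=[4,-,-]
Step 1: ref 4 -> HIT, frames=[4,-,-]
Step 2: ref 1 -> FAULT, frames=[4,1,-]
Step 3: ref 1 -> HIT, frames=[4,1,-]
Step 4: ref 2 -> FAULT, frames=[4,1,2]
Step 5: ref 4 -> HIT, frames=[4,1,2]
Step 6: ref 4 -> HIT, frames=[4,1,2]
Step 7: ref 2 -> HIT, frames=[4,1,2]
Step 8: ref 1 -> HIT, frames=[4,1,2]
Step 9: ref 1 -> HIT, frames=[4,1,2]
Step 10: ref 1 -> HIT, frames=[4,1,2]
Step 11: ref 1 -> HIT, frames=[4,1,2]
Step 12: ref 3 -> FAULT, evict 1, frames=[4,3,2]
At step 12: evicted page 1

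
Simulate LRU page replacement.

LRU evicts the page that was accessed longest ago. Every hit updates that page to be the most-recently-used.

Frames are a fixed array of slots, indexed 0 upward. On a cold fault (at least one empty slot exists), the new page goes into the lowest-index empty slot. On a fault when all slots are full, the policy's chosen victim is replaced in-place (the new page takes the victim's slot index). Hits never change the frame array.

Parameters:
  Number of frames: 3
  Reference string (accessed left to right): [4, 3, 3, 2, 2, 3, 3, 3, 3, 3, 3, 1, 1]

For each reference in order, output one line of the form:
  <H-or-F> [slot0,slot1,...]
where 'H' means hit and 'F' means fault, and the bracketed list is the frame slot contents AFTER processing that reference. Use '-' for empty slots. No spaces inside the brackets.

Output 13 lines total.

F [4,-,-]
F [4,3,-]
H [4,3,-]
F [4,3,2]
H [4,3,2]
H [4,3,2]
H [4,3,2]
H [4,3,2]
H [4,3,2]
H [4,3,2]
H [4,3,2]
F [1,3,2]
H [1,3,2]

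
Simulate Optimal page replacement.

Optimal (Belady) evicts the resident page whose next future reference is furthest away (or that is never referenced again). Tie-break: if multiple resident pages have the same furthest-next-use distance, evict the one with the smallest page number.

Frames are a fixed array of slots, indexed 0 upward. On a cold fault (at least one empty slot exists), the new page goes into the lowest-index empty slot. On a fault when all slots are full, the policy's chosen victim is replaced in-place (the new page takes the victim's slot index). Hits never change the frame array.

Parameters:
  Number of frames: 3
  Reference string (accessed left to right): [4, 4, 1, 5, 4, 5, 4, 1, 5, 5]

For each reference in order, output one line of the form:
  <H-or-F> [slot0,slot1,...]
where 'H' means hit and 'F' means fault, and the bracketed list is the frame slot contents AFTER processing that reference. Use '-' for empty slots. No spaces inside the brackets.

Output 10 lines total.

F [4,-,-]
H [4,-,-]
F [4,1,-]
F [4,1,5]
H [4,1,5]
H [4,1,5]
H [4,1,5]
H [4,1,5]
H [4,1,5]
H [4,1,5]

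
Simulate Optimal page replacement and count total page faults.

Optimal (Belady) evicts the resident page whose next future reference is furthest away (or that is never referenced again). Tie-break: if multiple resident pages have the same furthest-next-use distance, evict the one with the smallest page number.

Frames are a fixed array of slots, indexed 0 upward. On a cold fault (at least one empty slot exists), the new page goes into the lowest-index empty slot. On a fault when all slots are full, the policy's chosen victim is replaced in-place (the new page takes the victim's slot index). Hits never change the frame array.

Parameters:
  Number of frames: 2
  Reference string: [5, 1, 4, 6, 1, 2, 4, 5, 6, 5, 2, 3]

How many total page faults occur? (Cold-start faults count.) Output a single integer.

Answer: 9

Derivation:
Step 0: ref 5 → FAULT, frames=[5,-]
Step 1: ref 1 → FAULT, frames=[5,1]
Step 2: ref 4 → FAULT (evict 5), frames=[4,1]
Step 3: ref 6 → FAULT (evict 4), frames=[6,1]
Step 4: ref 1 → HIT, frames=[6,1]
Step 5: ref 2 → FAULT (evict 1), frames=[6,2]
Step 6: ref 4 → FAULT (evict 2), frames=[6,4]
Step 7: ref 5 → FAULT (evict 4), frames=[6,5]
Step 8: ref 6 → HIT, frames=[6,5]
Step 9: ref 5 → HIT, frames=[6,5]
Step 10: ref 2 → FAULT (evict 5), frames=[6,2]
Step 11: ref 3 → FAULT (evict 2), frames=[6,3]
Total faults: 9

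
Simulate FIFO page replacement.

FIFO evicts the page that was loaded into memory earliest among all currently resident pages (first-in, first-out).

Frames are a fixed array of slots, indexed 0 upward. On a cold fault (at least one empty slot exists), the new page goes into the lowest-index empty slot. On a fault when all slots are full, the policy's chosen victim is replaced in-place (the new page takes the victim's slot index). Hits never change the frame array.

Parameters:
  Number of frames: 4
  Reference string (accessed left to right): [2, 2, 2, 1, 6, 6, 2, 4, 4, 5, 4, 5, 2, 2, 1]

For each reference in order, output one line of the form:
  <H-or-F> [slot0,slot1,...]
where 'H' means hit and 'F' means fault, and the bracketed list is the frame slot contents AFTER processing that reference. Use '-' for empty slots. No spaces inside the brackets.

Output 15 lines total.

F [2,-,-,-]
H [2,-,-,-]
H [2,-,-,-]
F [2,1,-,-]
F [2,1,6,-]
H [2,1,6,-]
H [2,1,6,-]
F [2,1,6,4]
H [2,1,6,4]
F [5,1,6,4]
H [5,1,6,4]
H [5,1,6,4]
F [5,2,6,4]
H [5,2,6,4]
F [5,2,1,4]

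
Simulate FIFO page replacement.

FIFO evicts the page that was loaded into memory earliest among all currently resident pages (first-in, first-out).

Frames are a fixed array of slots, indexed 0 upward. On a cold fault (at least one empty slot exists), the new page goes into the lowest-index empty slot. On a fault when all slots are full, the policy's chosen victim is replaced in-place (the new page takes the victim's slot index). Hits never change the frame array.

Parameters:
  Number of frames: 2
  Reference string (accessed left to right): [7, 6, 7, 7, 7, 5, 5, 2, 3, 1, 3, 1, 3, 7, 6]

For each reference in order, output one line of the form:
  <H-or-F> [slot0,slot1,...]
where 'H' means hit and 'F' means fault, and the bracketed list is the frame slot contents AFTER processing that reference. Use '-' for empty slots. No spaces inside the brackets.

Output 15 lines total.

F [7,-]
F [7,6]
H [7,6]
H [7,6]
H [7,6]
F [5,6]
H [5,6]
F [5,2]
F [3,2]
F [3,1]
H [3,1]
H [3,1]
H [3,1]
F [7,1]
F [7,6]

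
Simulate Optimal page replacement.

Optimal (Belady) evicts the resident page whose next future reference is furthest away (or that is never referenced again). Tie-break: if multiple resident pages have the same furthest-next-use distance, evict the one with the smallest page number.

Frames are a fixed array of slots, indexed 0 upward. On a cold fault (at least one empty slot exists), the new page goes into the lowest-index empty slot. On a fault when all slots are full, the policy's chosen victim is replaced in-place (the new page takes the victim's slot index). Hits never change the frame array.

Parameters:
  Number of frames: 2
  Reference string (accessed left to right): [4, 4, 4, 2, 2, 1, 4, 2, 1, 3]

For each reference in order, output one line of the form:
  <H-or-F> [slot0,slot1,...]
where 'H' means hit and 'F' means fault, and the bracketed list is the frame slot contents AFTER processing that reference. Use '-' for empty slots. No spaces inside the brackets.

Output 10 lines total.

F [4,-]
H [4,-]
H [4,-]
F [4,2]
H [4,2]
F [4,1]
H [4,1]
F [2,1]
H [2,1]
F [2,3]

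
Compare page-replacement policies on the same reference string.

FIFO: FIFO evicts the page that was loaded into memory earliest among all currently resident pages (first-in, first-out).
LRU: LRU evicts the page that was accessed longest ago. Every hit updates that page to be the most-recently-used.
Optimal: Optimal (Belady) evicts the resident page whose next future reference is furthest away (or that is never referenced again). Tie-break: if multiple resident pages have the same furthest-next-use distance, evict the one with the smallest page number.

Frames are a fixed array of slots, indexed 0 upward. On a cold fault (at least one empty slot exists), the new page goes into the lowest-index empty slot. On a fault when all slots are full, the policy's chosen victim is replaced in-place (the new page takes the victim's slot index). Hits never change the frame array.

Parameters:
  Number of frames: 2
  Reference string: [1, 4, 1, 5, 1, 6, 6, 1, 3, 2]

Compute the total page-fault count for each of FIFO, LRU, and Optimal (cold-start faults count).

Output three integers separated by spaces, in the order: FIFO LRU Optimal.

--- FIFO ---
  step 0: ref 1 -> FAULT, frames=[1,-] (faults so far: 1)
  step 1: ref 4 -> FAULT, frames=[1,4] (faults so far: 2)
  step 2: ref 1 -> HIT, frames=[1,4] (faults so far: 2)
  step 3: ref 5 -> FAULT, evict 1, frames=[5,4] (faults so far: 3)
  step 4: ref 1 -> FAULT, evict 4, frames=[5,1] (faults so far: 4)
  step 5: ref 6 -> FAULT, evict 5, frames=[6,1] (faults so far: 5)
  step 6: ref 6 -> HIT, frames=[6,1] (faults so far: 5)
  step 7: ref 1 -> HIT, frames=[6,1] (faults so far: 5)
  step 8: ref 3 -> FAULT, evict 1, frames=[6,3] (faults so far: 6)
  step 9: ref 2 -> FAULT, evict 6, frames=[2,3] (faults so far: 7)
  FIFO total faults: 7
--- LRU ---
  step 0: ref 1 -> FAULT, frames=[1,-] (faults so far: 1)
  step 1: ref 4 -> FAULT, frames=[1,4] (faults so far: 2)
  step 2: ref 1 -> HIT, frames=[1,4] (faults so far: 2)
  step 3: ref 5 -> FAULT, evict 4, frames=[1,5] (faults so far: 3)
  step 4: ref 1 -> HIT, frames=[1,5] (faults so far: 3)
  step 5: ref 6 -> FAULT, evict 5, frames=[1,6] (faults so far: 4)
  step 6: ref 6 -> HIT, frames=[1,6] (faults so far: 4)
  step 7: ref 1 -> HIT, frames=[1,6] (faults so far: 4)
  step 8: ref 3 -> FAULT, evict 6, frames=[1,3] (faults so far: 5)
  step 9: ref 2 -> FAULT, evict 1, frames=[2,3] (faults so far: 6)
  LRU total faults: 6
--- Optimal ---
  step 0: ref 1 -> FAULT, frames=[1,-] (faults so far: 1)
  step 1: ref 4 -> FAULT, frames=[1,4] (faults so far: 2)
  step 2: ref 1 -> HIT, frames=[1,4] (faults so far: 2)
  step 3: ref 5 -> FAULT, evict 4, frames=[1,5] (faults so far: 3)
  step 4: ref 1 -> HIT, frames=[1,5] (faults so far: 3)
  step 5: ref 6 -> FAULT, evict 5, frames=[1,6] (faults so far: 4)
  step 6: ref 6 -> HIT, frames=[1,6] (faults so far: 4)
  step 7: ref 1 -> HIT, frames=[1,6] (faults so far: 4)
  step 8: ref 3 -> FAULT, evict 1, frames=[3,6] (faults so far: 5)
  step 9: ref 2 -> FAULT, evict 3, frames=[2,6] (faults so far: 6)
  Optimal total faults: 6

Answer: 7 6 6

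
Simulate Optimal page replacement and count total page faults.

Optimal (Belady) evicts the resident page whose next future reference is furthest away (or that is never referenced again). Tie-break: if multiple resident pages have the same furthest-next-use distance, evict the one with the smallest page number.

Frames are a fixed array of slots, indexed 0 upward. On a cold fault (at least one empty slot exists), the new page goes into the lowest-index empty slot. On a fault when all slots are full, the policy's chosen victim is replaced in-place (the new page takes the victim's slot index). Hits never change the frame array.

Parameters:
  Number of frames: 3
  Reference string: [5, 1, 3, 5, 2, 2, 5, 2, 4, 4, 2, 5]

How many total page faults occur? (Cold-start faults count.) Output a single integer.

Step 0: ref 5 → FAULT, frames=[5,-,-]
Step 1: ref 1 → FAULT, frames=[5,1,-]
Step 2: ref 3 → FAULT, frames=[5,1,3]
Step 3: ref 5 → HIT, frames=[5,1,3]
Step 4: ref 2 → FAULT (evict 1), frames=[5,2,3]
Step 5: ref 2 → HIT, frames=[5,2,3]
Step 6: ref 5 → HIT, frames=[5,2,3]
Step 7: ref 2 → HIT, frames=[5,2,3]
Step 8: ref 4 → FAULT (evict 3), frames=[5,2,4]
Step 9: ref 4 → HIT, frames=[5,2,4]
Step 10: ref 2 → HIT, frames=[5,2,4]
Step 11: ref 5 → HIT, frames=[5,2,4]
Total faults: 5

Answer: 5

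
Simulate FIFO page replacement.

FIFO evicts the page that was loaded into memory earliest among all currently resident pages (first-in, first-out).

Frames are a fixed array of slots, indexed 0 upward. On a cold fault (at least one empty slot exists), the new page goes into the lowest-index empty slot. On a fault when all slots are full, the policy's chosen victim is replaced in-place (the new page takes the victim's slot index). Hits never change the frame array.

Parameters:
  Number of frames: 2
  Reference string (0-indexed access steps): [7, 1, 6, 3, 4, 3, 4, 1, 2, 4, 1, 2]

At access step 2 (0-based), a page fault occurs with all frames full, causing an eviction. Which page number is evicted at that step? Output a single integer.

Answer: 7

Derivation:
Step 0: ref 7 -> FAULT, frames=[7,-]
Step 1: ref 1 -> FAULT, frames=[7,1]
Step 2: ref 6 -> FAULT, evict 7, frames=[6,1]
At step 2: evicted page 7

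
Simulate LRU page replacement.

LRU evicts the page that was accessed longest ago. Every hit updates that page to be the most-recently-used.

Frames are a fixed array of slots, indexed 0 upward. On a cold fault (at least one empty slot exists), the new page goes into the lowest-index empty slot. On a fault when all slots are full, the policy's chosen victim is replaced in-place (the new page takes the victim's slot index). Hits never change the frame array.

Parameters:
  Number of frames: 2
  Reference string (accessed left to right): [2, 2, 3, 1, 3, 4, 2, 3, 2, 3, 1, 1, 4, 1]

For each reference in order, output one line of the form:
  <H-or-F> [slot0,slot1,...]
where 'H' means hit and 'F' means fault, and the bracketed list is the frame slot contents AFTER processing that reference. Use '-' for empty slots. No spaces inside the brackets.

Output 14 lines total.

F [2,-]
H [2,-]
F [2,3]
F [1,3]
H [1,3]
F [4,3]
F [4,2]
F [3,2]
H [3,2]
H [3,2]
F [3,1]
H [3,1]
F [4,1]
H [4,1]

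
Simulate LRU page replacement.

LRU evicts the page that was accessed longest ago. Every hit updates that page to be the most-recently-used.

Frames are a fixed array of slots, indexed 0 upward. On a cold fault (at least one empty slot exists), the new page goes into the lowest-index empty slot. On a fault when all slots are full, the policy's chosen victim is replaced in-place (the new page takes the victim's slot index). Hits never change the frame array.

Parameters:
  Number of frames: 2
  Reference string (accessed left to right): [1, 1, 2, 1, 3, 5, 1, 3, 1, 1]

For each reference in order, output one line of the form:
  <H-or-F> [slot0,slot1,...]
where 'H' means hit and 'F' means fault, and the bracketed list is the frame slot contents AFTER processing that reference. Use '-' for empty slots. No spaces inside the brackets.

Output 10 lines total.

F [1,-]
H [1,-]
F [1,2]
H [1,2]
F [1,3]
F [5,3]
F [5,1]
F [3,1]
H [3,1]
H [3,1]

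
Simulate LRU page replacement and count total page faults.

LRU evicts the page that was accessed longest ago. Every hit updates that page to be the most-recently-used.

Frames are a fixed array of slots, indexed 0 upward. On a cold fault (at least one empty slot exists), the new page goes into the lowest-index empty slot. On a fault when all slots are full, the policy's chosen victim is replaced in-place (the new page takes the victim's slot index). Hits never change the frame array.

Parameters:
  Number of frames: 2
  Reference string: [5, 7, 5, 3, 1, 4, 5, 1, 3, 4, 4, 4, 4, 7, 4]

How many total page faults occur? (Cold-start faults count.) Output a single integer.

Answer: 10

Derivation:
Step 0: ref 5 → FAULT, frames=[5,-]
Step 1: ref 7 → FAULT, frames=[5,7]
Step 2: ref 5 → HIT, frames=[5,7]
Step 3: ref 3 → FAULT (evict 7), frames=[5,3]
Step 4: ref 1 → FAULT (evict 5), frames=[1,3]
Step 5: ref 4 → FAULT (evict 3), frames=[1,4]
Step 6: ref 5 → FAULT (evict 1), frames=[5,4]
Step 7: ref 1 → FAULT (evict 4), frames=[5,1]
Step 8: ref 3 → FAULT (evict 5), frames=[3,1]
Step 9: ref 4 → FAULT (evict 1), frames=[3,4]
Step 10: ref 4 → HIT, frames=[3,4]
Step 11: ref 4 → HIT, frames=[3,4]
Step 12: ref 4 → HIT, frames=[3,4]
Step 13: ref 7 → FAULT (evict 3), frames=[7,4]
Step 14: ref 4 → HIT, frames=[7,4]
Total faults: 10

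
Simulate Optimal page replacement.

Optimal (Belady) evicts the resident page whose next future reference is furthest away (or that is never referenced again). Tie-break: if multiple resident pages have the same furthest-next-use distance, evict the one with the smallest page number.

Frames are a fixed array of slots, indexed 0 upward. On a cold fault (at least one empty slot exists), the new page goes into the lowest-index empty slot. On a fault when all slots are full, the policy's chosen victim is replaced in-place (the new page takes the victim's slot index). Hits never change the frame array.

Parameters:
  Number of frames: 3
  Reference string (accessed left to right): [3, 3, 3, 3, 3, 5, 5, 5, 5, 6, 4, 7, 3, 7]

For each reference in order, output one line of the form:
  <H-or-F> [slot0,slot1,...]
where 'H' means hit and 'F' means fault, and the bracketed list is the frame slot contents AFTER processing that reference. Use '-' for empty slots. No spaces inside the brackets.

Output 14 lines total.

F [3,-,-]
H [3,-,-]
H [3,-,-]
H [3,-,-]
H [3,-,-]
F [3,5,-]
H [3,5,-]
H [3,5,-]
H [3,5,-]
F [3,5,6]
F [3,4,6]
F [3,7,6]
H [3,7,6]
H [3,7,6]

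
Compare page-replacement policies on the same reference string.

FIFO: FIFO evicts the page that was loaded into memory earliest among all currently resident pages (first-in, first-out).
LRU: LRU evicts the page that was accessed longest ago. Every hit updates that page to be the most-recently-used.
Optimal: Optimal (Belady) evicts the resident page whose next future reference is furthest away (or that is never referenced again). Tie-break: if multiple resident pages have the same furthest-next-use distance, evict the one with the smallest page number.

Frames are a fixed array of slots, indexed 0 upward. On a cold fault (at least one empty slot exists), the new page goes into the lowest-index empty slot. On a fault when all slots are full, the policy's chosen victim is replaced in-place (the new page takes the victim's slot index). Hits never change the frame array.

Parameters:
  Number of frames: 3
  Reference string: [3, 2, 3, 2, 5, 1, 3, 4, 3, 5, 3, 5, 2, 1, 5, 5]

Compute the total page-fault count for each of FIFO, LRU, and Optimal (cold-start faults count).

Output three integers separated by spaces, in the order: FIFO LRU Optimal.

Answer: 9 9 7

Derivation:
--- FIFO ---
  step 0: ref 3 -> FAULT, frames=[3,-,-] (faults so far: 1)
  step 1: ref 2 -> FAULT, frames=[3,2,-] (faults so far: 2)
  step 2: ref 3 -> HIT, frames=[3,2,-] (faults so far: 2)
  step 3: ref 2 -> HIT, frames=[3,2,-] (faults so far: 2)
  step 4: ref 5 -> FAULT, frames=[3,2,5] (faults so far: 3)
  step 5: ref 1 -> FAULT, evict 3, frames=[1,2,5] (faults so far: 4)
  step 6: ref 3 -> FAULT, evict 2, frames=[1,3,5] (faults so far: 5)
  step 7: ref 4 -> FAULT, evict 5, frames=[1,3,4] (faults so far: 6)
  step 8: ref 3 -> HIT, frames=[1,3,4] (faults so far: 6)
  step 9: ref 5 -> FAULT, evict 1, frames=[5,3,4] (faults so far: 7)
  step 10: ref 3 -> HIT, frames=[5,3,4] (faults so far: 7)
  step 11: ref 5 -> HIT, frames=[5,3,4] (faults so far: 7)
  step 12: ref 2 -> FAULT, evict 3, frames=[5,2,4] (faults so far: 8)
  step 13: ref 1 -> FAULT, evict 4, frames=[5,2,1] (faults so far: 9)
  step 14: ref 5 -> HIT, frames=[5,2,1] (faults so far: 9)
  step 15: ref 5 -> HIT, frames=[5,2,1] (faults so far: 9)
  FIFO total faults: 9
--- LRU ---
  step 0: ref 3 -> FAULT, frames=[3,-,-] (faults so far: 1)
  step 1: ref 2 -> FAULT, frames=[3,2,-] (faults so far: 2)
  step 2: ref 3 -> HIT, frames=[3,2,-] (faults so far: 2)
  step 3: ref 2 -> HIT, frames=[3,2,-] (faults so far: 2)
  step 4: ref 5 -> FAULT, frames=[3,2,5] (faults so far: 3)
  step 5: ref 1 -> FAULT, evict 3, frames=[1,2,5] (faults so far: 4)
  step 6: ref 3 -> FAULT, evict 2, frames=[1,3,5] (faults so far: 5)
  step 7: ref 4 -> FAULT, evict 5, frames=[1,3,4] (faults so far: 6)
  step 8: ref 3 -> HIT, frames=[1,3,4] (faults so far: 6)
  step 9: ref 5 -> FAULT, evict 1, frames=[5,3,4] (faults so far: 7)
  step 10: ref 3 -> HIT, frames=[5,3,4] (faults so far: 7)
  step 11: ref 5 -> HIT, frames=[5,3,4] (faults so far: 7)
  step 12: ref 2 -> FAULT, evict 4, frames=[5,3,2] (faults so far: 8)
  step 13: ref 1 -> FAULT, evict 3, frames=[5,1,2] (faults so far: 9)
  step 14: ref 5 -> HIT, frames=[5,1,2] (faults so far: 9)
  step 15: ref 5 -> HIT, frames=[5,1,2] (faults so far: 9)
  LRU total faults: 9
--- Optimal ---
  step 0: ref 3 -> FAULT, frames=[3,-,-] (faults so far: 1)
  step 1: ref 2 -> FAULT, frames=[3,2,-] (faults so far: 2)
  step 2: ref 3 -> HIT, frames=[3,2,-] (faults so far: 2)
  step 3: ref 2 -> HIT, frames=[3,2,-] (faults so far: 2)
  step 4: ref 5 -> FAULT, frames=[3,2,5] (faults so far: 3)
  step 5: ref 1 -> FAULT, evict 2, frames=[3,1,5] (faults so far: 4)
  step 6: ref 3 -> HIT, frames=[3,1,5] (faults so far: 4)
  step 7: ref 4 -> FAULT, evict 1, frames=[3,4,5] (faults so far: 5)
  step 8: ref 3 -> HIT, frames=[3,4,5] (faults so far: 5)
  step 9: ref 5 -> HIT, frames=[3,4,5] (faults so far: 5)
  step 10: ref 3 -> HIT, frames=[3,4,5] (faults so far: 5)
  step 11: ref 5 -> HIT, frames=[3,4,5] (faults so far: 5)
  step 12: ref 2 -> FAULT, evict 3, frames=[2,4,5] (faults so far: 6)
  step 13: ref 1 -> FAULT, evict 2, frames=[1,4,5] (faults so far: 7)
  step 14: ref 5 -> HIT, frames=[1,4,5] (faults so far: 7)
  step 15: ref 5 -> HIT, frames=[1,4,5] (faults so far: 7)
  Optimal total faults: 7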